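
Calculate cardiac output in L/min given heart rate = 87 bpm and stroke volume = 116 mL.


CO = HR * SV
CO = 87 * 116 / 1000
CO = 10.09 L/min


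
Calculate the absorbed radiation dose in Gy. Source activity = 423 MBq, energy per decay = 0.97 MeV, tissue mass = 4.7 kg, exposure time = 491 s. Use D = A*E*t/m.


A = 423 MBq = 4.2300e+08 Bq
E = 0.97 MeV = 1.55394e-13 J
D = A*E*t/m = 4.2300e+08*1.55394e-13*491/4.7
D = 0.006867 Gy


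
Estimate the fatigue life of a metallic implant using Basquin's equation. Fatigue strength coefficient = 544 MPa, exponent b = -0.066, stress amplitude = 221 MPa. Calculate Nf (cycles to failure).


sigma_a = sigma_f' * (2Nf)^b
2Nf = (sigma_a/sigma_f')^(1/b)
2Nf = (221/544)^(1/-0.066)
2Nf = 846005.37
Nf = 4.23e+05


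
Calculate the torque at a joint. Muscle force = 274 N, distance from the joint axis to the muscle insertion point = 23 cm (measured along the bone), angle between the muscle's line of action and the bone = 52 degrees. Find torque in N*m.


Torque = F * d * sin(theta)   (moment arm = d*sin(theta))
d = 23 cm = 0.23 m
Torque = 274 * 0.23 * sin(52)
Torque = 49.66 N*m


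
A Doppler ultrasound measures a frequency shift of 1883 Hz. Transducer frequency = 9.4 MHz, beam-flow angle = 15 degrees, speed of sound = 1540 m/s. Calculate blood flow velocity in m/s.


v = fd * c / (2 * f0 * cos(theta))
v = 1883 * 1540 / (2 * 9.4000e+06 * cos(15))
v = 0.1597 m/s


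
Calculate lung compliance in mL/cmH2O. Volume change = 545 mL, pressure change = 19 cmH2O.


C = dV / dP
C = 545 / 19
C = 28.68 mL/cmH2O


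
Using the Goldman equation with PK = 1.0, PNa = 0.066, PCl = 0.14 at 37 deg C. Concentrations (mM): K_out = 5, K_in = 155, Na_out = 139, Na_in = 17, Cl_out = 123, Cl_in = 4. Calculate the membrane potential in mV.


Vm = (RT/F)*ln((PK*Ko + PNa*Nao + PCl*Cli)/(PK*Ki + PNa*Nai + PCl*Clo))
Numer = 14.734, Denom = 173.342
Vm = -65.88 mV


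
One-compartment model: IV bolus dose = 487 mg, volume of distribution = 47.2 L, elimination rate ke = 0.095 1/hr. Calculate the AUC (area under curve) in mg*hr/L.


C0 = Dose/Vd = 487/47.2 = 10.3178 mg/L
AUC = C0/ke = 10.3178/0.095
AUC = 108.6 mg*hr/L


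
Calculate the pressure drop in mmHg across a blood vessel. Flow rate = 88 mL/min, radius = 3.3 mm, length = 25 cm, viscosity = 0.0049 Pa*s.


dP = 8*mu*L*Q / (pi*r^4)
Q = 88 mL/min = 1.46667e-06 m^3/s
dP = 38.5792 Pa = 38.5792 / 133.322 mmHg = 0.2894 mmHg


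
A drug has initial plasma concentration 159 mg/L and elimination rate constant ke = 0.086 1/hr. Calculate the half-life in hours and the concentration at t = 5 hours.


t_half = ln(2) / ke = 0.693147 / 0.086 = 8.06 hr
C(t) = C0 * exp(-ke*t) = 159 * exp(-0.086*5)
C(5) = 103.4 mg/L


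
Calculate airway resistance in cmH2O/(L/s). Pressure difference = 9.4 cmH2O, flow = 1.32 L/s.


R = dP / flow
R = 9.4 / 1.32
R = 7.121 cmH2O/(L/s)


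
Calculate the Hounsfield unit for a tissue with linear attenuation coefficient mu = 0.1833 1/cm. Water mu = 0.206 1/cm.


HU = ((mu_tissue - mu_water) / mu_water) * 1000
HU = ((0.1833 - 0.206) / 0.206) * 1000
HU = -110.2


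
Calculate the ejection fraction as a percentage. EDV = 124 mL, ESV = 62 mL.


SV = EDV - ESV = 124 - 62 = 62 mL
EF = SV/EDV * 100 = 62/124 * 100
EF = 50%


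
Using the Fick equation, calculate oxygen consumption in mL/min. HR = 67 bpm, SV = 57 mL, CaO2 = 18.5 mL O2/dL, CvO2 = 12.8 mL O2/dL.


CO = HR*SV = 67*57/1000 = 3.819 L/min
a-v O2 diff = 18.5 - 12.8 = 5.7 mL/dL
VO2 = CO * (CaO2-CvO2) * 10 dL/L
VO2 = 3.819 * 5.7 * 10
VO2 = 217.7 mL/min


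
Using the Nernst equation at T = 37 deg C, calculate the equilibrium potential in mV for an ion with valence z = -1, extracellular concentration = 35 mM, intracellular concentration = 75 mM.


E = (RT/(zF)) * ln(C_out/C_in)
T = 37 + 273.15 = 310.15 K
E = (8.314 * 310.15 / (-1 * 96485)) * ln(35/75)
E = 20.37 mV


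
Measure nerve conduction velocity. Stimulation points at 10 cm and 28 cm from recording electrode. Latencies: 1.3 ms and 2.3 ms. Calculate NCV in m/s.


Distance = (28 - 10) / 100 = 0.18 m
dt = (2.3 - 1.3) / 1000 = 1.0000e-03 s
NCV = dist / dt = 180 m/s


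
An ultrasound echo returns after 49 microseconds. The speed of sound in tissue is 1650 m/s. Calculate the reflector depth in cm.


depth = c * t / 2
t = 49 us = 4.9000e-05 s
depth = 1650 * 4.9000e-05 / 2
depth = 0.040425 m = 4.0425 cm


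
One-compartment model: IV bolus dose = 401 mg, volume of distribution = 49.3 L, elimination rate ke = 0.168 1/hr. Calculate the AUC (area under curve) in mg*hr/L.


C0 = Dose/Vd = 401/49.3 = 8.13387 mg/L
AUC = C0/ke = 8.13387/0.168
AUC = 48.42 mg*hr/L


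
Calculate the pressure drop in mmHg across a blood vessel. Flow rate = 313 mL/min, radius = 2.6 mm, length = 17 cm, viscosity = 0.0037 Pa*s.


dP = 8*mu*L*Q / (pi*r^4)
Q = 313 mL/min = 5.21667e-06 m^3/s
dP = 182.848 Pa = 182.848 / 133.322 mmHg = 1.371 mmHg


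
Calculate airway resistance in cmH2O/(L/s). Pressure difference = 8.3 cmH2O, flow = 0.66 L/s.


R = dP / flow
R = 8.3 / 0.66
R = 12.58 cmH2O/(L/s)


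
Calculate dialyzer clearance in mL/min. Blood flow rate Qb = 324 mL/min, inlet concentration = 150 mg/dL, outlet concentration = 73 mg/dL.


K = Qb * (Cb_in - Cb_out) / Cb_in
K = 324 * (150 - 73) / 150
K = 166.3 mL/min


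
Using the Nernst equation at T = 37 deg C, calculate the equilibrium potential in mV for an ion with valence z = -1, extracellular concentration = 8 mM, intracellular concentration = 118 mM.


E = (RT/(zF)) * ln(C_out/C_in)
T = 37 + 273.15 = 310.15 K
E = (8.314 * 310.15 / (-1 * 96485)) * ln(8/118)
E = 71.92 mV


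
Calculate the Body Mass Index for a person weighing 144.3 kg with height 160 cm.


BMI = weight / height^2
height = 160 cm = 1.6 m
BMI = 144.3 / 1.6^2
BMI = 56.37 kg/m^2


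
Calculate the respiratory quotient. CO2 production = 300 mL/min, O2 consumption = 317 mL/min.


RQ = VCO2 / VO2
RQ = 300 / 317
RQ = 0.9464


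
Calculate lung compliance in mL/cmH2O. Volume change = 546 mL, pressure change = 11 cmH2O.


C = dV / dP
C = 546 / 11
C = 49.64 mL/cmH2O


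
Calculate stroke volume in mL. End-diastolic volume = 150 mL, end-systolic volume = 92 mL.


SV = EDV - ESV
SV = 150 - 92
SV = 58 mL


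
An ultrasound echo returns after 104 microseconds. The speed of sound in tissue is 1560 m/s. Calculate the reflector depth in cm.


depth = c * t / 2
t = 104 us = 1.0400e-04 s
depth = 1560 * 1.0400e-04 / 2
depth = 0.08112 m = 8.112 cm


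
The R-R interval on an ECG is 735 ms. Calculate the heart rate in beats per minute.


HR = 60 / RR_interval(s)
RR = 735 ms = 0.735 s
HR = 60 / 0.735 = 81.63 bpm


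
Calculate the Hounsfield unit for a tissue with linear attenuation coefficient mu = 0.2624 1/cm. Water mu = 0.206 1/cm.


HU = ((mu_tissue - mu_water) / mu_water) * 1000
HU = ((0.2624 - 0.206) / 0.206) * 1000
HU = 273.8


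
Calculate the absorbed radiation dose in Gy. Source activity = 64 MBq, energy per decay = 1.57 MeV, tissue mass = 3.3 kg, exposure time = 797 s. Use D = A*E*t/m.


A = 64 MBq = 6.4000e+07 Bq
E = 1.57 MeV = 2.51514e-13 J
D = A*E*t/m = 6.4000e+07*2.51514e-13*797/3.3
D = 0.003888 Gy


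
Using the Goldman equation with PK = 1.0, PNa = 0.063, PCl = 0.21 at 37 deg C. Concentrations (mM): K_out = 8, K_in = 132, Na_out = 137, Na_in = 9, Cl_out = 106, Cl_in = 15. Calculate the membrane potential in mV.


Vm = (RT/F)*ln((PK*Ko + PNa*Nao + PCl*Cli)/(PK*Ki + PNa*Nai + PCl*Clo))
Numer = 19.781, Denom = 154.827
Vm = -54.99 mV


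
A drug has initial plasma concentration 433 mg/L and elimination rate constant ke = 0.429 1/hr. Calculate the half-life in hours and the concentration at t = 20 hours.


t_half = ln(2) / ke = 0.693147 / 0.429 = 1.616 hr
C(t) = C0 * exp(-ke*t) = 433 * exp(-0.429*20)
C(20) = 0.08133 mg/L


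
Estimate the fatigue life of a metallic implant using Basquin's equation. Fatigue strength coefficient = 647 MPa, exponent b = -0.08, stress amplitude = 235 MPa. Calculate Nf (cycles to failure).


sigma_a = sigma_f' * (2Nf)^b
2Nf = (sigma_a/sigma_f')^(1/b)
2Nf = (235/647)^(1/-0.08)
2Nf = 314742.38
Nf = 1.574e+05


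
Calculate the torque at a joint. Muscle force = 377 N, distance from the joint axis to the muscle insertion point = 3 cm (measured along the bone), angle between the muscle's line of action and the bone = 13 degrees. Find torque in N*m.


Torque = F * d * sin(theta)   (moment arm = d*sin(theta))
d = 3 cm = 0.03 m
Torque = 377 * 0.03 * sin(13)
Torque = 2.544 N*m


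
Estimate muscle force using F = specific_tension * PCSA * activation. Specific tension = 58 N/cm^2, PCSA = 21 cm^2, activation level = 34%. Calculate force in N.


F = sigma * PCSA * activation
F = 58 * 21 * 0.34
F = 414.1 N


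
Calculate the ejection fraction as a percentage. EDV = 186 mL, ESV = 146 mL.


SV = EDV - ESV = 186 - 146 = 40 mL
EF = SV/EDV * 100 = 40/186 * 100
EF = 21.51%


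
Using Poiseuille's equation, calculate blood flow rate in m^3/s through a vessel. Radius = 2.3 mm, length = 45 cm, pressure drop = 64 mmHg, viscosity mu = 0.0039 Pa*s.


Q = pi*r^4*dP / (8*mu*L)
r = 0.0023 m, L = 0.45 m
dP = 64 mmHg = 8532.608 Pa
Q = 5.3429e-05 m^3/s


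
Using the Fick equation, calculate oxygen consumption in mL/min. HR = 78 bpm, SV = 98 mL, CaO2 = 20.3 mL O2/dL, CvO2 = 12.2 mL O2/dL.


CO = HR*SV = 78*98/1000 = 7.644 L/min
a-v O2 diff = 20.3 - 12.2 = 8.1 mL/dL
VO2 = CO * (CaO2-CvO2) * 10 dL/L
VO2 = 7.644 * 8.1 * 10
VO2 = 619.2 mL/min


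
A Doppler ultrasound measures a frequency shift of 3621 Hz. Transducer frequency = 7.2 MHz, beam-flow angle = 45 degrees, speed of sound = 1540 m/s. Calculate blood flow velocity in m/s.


v = fd * c / (2 * f0 * cos(theta))
v = 3621 * 1540 / (2 * 7.2000e+06 * cos(45))
v = 0.5476 m/s


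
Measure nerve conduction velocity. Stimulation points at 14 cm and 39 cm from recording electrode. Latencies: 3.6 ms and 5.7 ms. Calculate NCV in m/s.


Distance = (39 - 14) / 100 = 0.25 m
dt = (5.7 - 3.6) / 1000 = 0.0021 s
NCV = dist / dt = 119 m/s


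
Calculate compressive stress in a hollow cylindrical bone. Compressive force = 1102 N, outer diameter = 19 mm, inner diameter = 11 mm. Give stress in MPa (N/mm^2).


A = pi*(r_o^2 - r_i^2)
r_o = 9.5 mm, r_i = 5.5 mm
A = 188.496 mm^2
sigma = F/A = 1102 / 188.496
sigma = 5.846 MPa


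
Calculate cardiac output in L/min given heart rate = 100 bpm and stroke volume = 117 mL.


CO = HR * SV
CO = 100 * 117 / 1000
CO = 11.7 L/min


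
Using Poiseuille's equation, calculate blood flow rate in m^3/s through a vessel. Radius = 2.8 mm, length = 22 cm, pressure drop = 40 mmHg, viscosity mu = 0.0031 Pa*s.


Q = pi*r^4*dP / (8*mu*L)
r = 0.0028 m, L = 0.22 m
dP = 40 mmHg = 5332.88 Pa
Q = 1.8874e-04 m^3/s


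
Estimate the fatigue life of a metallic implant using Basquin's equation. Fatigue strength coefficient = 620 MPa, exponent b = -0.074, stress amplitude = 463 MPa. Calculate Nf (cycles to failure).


sigma_a = sigma_f' * (2Nf)^b
2Nf = (sigma_a/sigma_f')^(1/b)
2Nf = (463/620)^(1/-0.074)
2Nf = 51.719949
Nf = 25.86


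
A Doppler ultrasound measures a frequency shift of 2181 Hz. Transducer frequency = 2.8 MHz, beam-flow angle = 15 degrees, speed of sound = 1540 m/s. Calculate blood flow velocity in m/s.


v = fd * c / (2 * f0 * cos(theta))
v = 2181 * 1540 / (2 * 2.8000e+06 * cos(15))
v = 0.6209 m/s


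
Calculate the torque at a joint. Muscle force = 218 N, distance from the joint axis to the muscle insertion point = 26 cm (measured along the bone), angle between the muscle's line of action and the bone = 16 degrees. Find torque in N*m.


Torque = F * d * sin(theta)   (moment arm = d*sin(theta))
d = 26 cm = 0.26 m
Torque = 218 * 0.26 * sin(16)
Torque = 15.62 N*m


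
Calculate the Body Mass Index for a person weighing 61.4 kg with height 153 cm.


BMI = weight / height^2
height = 153 cm = 1.53 m
BMI = 61.4 / 1.53^2
BMI = 26.23 kg/m^2


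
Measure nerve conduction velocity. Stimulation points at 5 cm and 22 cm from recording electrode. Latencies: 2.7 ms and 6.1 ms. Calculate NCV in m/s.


Distance = (22 - 5) / 100 = 0.17 m
dt = (6.1 - 2.7) / 1000 = 0.0034 s
NCV = dist / dt = 50 m/s


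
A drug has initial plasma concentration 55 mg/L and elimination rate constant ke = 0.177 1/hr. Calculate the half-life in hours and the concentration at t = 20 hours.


t_half = ln(2) / ke = 0.693147 / 0.177 = 3.916 hr
C(t) = C0 * exp(-ke*t) = 55 * exp(-0.177*20)
C(20) = 1.596 mg/L


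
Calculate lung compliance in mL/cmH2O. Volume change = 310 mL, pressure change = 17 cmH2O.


C = dV / dP
C = 310 / 17
C = 18.24 mL/cmH2O


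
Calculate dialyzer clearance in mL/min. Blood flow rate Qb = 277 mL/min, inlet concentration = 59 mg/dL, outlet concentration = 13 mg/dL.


K = Qb * (Cb_in - Cb_out) / Cb_in
K = 277 * (59 - 13) / 59
K = 216 mL/min


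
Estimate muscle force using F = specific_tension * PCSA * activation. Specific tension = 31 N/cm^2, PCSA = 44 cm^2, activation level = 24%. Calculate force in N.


F = sigma * PCSA * activation
F = 31 * 44 * 0.24
F = 327.4 N


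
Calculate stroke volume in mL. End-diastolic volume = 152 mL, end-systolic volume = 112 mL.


SV = EDV - ESV
SV = 152 - 112
SV = 40 mL


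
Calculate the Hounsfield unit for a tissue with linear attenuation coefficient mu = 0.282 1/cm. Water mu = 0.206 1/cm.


HU = ((mu_tissue - mu_water) / mu_water) * 1000
HU = ((0.282 - 0.206) / 0.206) * 1000
HU = 368.9


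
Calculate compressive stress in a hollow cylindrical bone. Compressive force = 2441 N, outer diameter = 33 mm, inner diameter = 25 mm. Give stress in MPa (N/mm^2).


A = pi*(r_o^2 - r_i^2)
r_o = 16.5 mm, r_i = 12.5 mm
A = 364.425 mm^2
sigma = F/A = 2441 / 364.425
sigma = 6.698 MPa


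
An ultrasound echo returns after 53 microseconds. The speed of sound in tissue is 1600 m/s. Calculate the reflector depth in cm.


depth = c * t / 2
t = 53 us = 5.3000e-05 s
depth = 1600 * 5.3000e-05 / 2
depth = 0.0424 m = 4.24 cm


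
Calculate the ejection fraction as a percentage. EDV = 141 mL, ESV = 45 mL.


SV = EDV - ESV = 141 - 45 = 96 mL
EF = SV/EDV * 100 = 96/141 * 100
EF = 68.09%


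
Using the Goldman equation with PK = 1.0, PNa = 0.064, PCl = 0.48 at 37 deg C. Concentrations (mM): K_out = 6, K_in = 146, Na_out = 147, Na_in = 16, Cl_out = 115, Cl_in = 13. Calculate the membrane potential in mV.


Vm = (RT/F)*ln((PK*Ko + PNa*Nao + PCl*Cli)/(PK*Ki + PNa*Nai + PCl*Clo))
Numer = 21.648, Denom = 202.224
Vm = -59.72 mV


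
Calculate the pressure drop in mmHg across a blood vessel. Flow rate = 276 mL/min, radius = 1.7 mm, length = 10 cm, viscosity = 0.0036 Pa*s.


dP = 8*mu*L*Q / (pi*r^4)
Q = 276 mL/min = 4.6e-06 m^3/s
dP = 504.899 Pa = 504.899 / 133.322 mmHg = 3.787 mmHg


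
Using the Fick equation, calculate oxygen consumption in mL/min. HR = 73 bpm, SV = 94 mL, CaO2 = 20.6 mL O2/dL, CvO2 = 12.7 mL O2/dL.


CO = HR*SV = 73*94/1000 = 6.862 L/min
a-v O2 diff = 20.6 - 12.7 = 7.9 mL/dL
VO2 = CO * (CaO2-CvO2) * 10 dL/L
VO2 = 6.862 * 7.9 * 10
VO2 = 542.1 mL/min


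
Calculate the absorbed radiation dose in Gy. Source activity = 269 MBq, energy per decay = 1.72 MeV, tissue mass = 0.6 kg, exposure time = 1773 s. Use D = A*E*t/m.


A = 269 MBq = 2.6900e+08 Bq
E = 1.72 MeV = 2.75544e-13 J
D = A*E*t/m = 2.6900e+08*2.75544e-13*1773/0.6
D = 0.219 Gy


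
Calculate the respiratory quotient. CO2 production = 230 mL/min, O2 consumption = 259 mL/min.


RQ = VCO2 / VO2
RQ = 230 / 259
RQ = 0.888


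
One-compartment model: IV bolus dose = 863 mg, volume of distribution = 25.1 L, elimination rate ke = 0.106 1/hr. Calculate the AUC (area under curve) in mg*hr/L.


C0 = Dose/Vd = 863/25.1 = 34.3825 mg/L
AUC = C0/ke = 34.3825/0.106
AUC = 324.4 mg*hr/L


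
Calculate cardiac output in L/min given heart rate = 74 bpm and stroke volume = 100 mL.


CO = HR * SV
CO = 74 * 100 / 1000
CO = 7.4 L/min


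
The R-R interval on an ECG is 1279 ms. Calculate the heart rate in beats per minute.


HR = 60 / RR_interval(s)
RR = 1279 ms = 1.279 s
HR = 60 / 1.279 = 46.91 bpm


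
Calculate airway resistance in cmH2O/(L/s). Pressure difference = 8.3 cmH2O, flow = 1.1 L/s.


R = dP / flow
R = 8.3 / 1.1
R = 7.545 cmH2O/(L/s)


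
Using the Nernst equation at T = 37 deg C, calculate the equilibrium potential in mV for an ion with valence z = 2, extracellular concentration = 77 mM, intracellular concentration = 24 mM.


E = (RT/(zF)) * ln(C_out/C_in)
T = 37 + 273.15 = 310.15 K
E = (8.314 * 310.15 / (2 * 96485)) * ln(77/24)
E = 15.58 mV


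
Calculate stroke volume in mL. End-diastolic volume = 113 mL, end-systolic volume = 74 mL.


SV = EDV - ESV
SV = 113 - 74
SV = 39 mL


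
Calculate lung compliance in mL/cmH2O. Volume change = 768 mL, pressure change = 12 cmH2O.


C = dV / dP
C = 768 / 12
C = 64 mL/cmH2O


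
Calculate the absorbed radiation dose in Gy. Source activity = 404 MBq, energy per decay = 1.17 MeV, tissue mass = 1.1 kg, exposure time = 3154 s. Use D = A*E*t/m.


A = 404 MBq = 4.0400e+08 Bq
E = 1.17 MeV = 1.87434e-13 J
D = A*E*t/m = 4.0400e+08*1.87434e-13*3154/1.1
D = 0.2171 Gy


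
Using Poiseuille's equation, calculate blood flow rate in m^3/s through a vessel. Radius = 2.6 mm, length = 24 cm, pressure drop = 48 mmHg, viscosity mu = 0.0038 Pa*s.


Q = pi*r^4*dP / (8*mu*L)
r = 0.0026 m, L = 0.24 m
dP = 48 mmHg = 6399.456 Pa
Q = 1.2592e-04 m^3/s


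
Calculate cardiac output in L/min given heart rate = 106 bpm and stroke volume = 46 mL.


CO = HR * SV
CO = 106 * 46 / 1000
CO = 4.876 L/min


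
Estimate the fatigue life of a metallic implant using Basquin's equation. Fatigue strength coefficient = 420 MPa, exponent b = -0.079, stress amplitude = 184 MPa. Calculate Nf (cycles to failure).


sigma_a = sigma_f' * (2Nf)^b
2Nf = (sigma_a/sigma_f')^(1/b)
2Nf = (184/420)^(1/-0.079)
2Nf = 34443.493
Nf = 1.722e+04


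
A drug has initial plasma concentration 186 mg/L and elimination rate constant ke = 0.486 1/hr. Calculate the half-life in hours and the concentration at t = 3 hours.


t_half = ln(2) / ke = 0.693147 / 0.486 = 1.426 hr
C(t) = C0 * exp(-ke*t) = 186 * exp(-0.486*3)
C(3) = 43.28 mg/L


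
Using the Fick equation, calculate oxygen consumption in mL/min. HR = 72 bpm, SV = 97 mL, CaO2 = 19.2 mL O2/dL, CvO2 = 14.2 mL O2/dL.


CO = HR*SV = 72*97/1000 = 6.984 L/min
a-v O2 diff = 19.2 - 14.2 = 5 mL/dL
VO2 = CO * (CaO2-CvO2) * 10 dL/L
VO2 = 6.984 * 5 * 10
VO2 = 349.2 mL/min


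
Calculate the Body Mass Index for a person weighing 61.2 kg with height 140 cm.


BMI = weight / height^2
height = 140 cm = 1.4 m
BMI = 61.2 / 1.4^2
BMI = 31.22 kg/m^2


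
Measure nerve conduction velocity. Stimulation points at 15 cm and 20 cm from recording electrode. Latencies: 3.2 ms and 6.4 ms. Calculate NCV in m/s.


Distance = (20 - 15) / 100 = 0.05 m
dt = (6.4 - 3.2) / 1000 = 0.0032 s
NCV = dist / dt = 15.62 m/s


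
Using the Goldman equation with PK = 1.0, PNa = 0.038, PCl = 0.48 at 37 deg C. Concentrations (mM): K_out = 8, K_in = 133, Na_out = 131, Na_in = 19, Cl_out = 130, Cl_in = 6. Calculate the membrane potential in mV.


Vm = (RT/F)*ln((PK*Ko + PNa*Nao + PCl*Cli)/(PK*Ki + PNa*Nai + PCl*Clo))
Numer = 15.858, Denom = 196.122
Vm = -67.22 mV


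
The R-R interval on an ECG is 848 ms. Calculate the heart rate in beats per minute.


HR = 60 / RR_interval(s)
RR = 848 ms = 0.848 s
HR = 60 / 0.848 = 70.75 bpm


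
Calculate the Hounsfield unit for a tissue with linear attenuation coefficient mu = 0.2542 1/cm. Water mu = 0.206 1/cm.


HU = ((mu_tissue - mu_water) / mu_water) * 1000
HU = ((0.2542 - 0.206) / 0.206) * 1000
HU = 234


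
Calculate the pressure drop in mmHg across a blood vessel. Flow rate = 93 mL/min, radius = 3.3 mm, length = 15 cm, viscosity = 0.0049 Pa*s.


dP = 8*mu*L*Q / (pi*r^4)
Q = 93 mL/min = 1.55e-06 m^3/s
dP = 24.4626 Pa = 24.4626 / 133.322 mmHg = 0.1835 mmHg


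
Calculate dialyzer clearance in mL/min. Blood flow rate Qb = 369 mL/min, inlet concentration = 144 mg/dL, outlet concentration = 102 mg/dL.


K = Qb * (Cb_in - Cb_out) / Cb_in
K = 369 * (144 - 102) / 144
K = 107.6 mL/min


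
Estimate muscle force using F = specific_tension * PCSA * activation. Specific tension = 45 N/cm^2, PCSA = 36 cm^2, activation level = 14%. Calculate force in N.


F = sigma * PCSA * activation
F = 45 * 36 * 0.14
F = 226.8 N


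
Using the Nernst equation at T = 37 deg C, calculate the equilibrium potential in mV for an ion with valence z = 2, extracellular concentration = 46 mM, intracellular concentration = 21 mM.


E = (RT/(zF)) * ln(C_out/C_in)
T = 37 + 273.15 = 310.15 K
E = (8.314 * 310.15 / (2 * 96485)) * ln(46/21)
E = 10.48 mV


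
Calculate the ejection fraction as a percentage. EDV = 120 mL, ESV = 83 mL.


SV = EDV - ESV = 120 - 83 = 37 mL
EF = SV/EDV * 100 = 37/120 * 100
EF = 30.83%


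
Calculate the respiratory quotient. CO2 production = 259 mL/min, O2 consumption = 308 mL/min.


RQ = VCO2 / VO2
RQ = 259 / 308
RQ = 0.8409


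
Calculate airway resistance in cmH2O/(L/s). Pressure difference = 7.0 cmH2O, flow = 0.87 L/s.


R = dP / flow
R = 7.0 / 0.87
R = 8.046 cmH2O/(L/s)


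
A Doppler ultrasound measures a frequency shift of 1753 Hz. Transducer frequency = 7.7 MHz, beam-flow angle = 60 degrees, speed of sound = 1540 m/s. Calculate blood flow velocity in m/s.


v = fd * c / (2 * f0 * cos(theta))
v = 1753 * 1540 / (2 * 7.7000e+06 * cos(60))
v = 0.3506 m/s


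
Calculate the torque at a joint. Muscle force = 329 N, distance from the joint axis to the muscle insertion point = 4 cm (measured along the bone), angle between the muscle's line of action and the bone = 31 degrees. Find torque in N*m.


Torque = F * d * sin(theta)   (moment arm = d*sin(theta))
d = 4 cm = 0.04 m
Torque = 329 * 0.04 * sin(31)
Torque = 6.778 N*m


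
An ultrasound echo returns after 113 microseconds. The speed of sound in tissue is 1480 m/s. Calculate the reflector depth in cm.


depth = c * t / 2
t = 113 us = 1.1300e-04 s
depth = 1480 * 1.1300e-04 / 2
depth = 0.08362 m = 8.362 cm


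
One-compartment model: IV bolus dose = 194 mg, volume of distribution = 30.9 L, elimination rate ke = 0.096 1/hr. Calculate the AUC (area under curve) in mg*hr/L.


C0 = Dose/Vd = 194/30.9 = 6.27832 mg/L
AUC = C0/ke = 6.27832/0.096
AUC = 65.4 mg*hr/L


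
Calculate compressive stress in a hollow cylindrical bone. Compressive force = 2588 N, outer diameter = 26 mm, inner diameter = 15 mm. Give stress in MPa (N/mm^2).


A = pi*(r_o^2 - r_i^2)
r_o = 13 mm, r_i = 7.5 mm
A = 354.215 mm^2
sigma = F/A = 2588 / 354.215
sigma = 7.306 MPa


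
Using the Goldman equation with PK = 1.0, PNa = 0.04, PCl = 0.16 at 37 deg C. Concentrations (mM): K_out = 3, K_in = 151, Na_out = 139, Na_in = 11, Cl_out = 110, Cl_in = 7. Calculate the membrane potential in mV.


Vm = (RT/F)*ln((PK*Ko + PNa*Nao + PCl*Cli)/(PK*Ki + PNa*Nai + PCl*Clo))
Numer = 9.68, Denom = 169.04
Vm = -76.44 mV


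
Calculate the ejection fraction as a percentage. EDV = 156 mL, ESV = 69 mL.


SV = EDV - ESV = 156 - 69 = 87 mL
EF = SV/EDV * 100 = 87/156 * 100
EF = 55.77%


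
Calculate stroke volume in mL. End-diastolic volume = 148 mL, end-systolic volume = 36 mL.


SV = EDV - ESV
SV = 148 - 36
SV = 112 mL


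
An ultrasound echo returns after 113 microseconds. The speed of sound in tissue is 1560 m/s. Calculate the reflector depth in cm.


depth = c * t / 2
t = 113 us = 1.1300e-04 s
depth = 1560 * 1.1300e-04 / 2
depth = 0.08814 m = 8.814 cm


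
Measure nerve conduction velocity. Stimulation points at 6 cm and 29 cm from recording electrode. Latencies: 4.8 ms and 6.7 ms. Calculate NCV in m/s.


Distance = (29 - 6) / 100 = 0.23 m
dt = (6.7 - 4.8) / 1000 = 0.0019 s
NCV = dist / dt = 121.1 m/s


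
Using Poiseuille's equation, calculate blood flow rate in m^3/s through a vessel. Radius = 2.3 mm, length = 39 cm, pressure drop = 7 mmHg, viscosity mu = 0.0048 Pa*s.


Q = pi*r^4*dP / (8*mu*L)
r = 0.0023 m, L = 0.39 m
dP = 7 mmHg = 933.254 Pa
Q = 5.4785e-06 m^3/s


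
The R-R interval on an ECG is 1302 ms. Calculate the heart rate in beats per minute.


HR = 60 / RR_interval(s)
RR = 1302 ms = 1.302 s
HR = 60 / 1.302 = 46.08 bpm


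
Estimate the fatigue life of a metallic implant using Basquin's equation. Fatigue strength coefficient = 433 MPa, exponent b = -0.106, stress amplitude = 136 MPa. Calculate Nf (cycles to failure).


sigma_a = sigma_f' * (2Nf)^b
2Nf = (sigma_a/sigma_f')^(1/b)
2Nf = (136/433)^(1/-0.106)
2Nf = 55565.058
Nf = 2.778e+04


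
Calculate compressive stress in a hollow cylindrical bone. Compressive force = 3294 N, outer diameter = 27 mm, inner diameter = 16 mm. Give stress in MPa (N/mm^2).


A = pi*(r_o^2 - r_i^2)
r_o = 13.5 mm, r_i = 8 mm
A = 371.493 mm^2
sigma = F/A = 3294 / 371.493
sigma = 8.867 MPa


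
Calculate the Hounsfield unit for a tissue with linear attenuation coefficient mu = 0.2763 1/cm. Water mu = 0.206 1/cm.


HU = ((mu_tissue - mu_water) / mu_water) * 1000
HU = ((0.2763 - 0.206) / 0.206) * 1000
HU = 341.3


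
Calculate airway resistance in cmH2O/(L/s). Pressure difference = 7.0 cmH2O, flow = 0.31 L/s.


R = dP / flow
R = 7.0 / 0.31
R = 22.58 cmH2O/(L/s)


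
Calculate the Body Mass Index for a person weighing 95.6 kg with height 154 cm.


BMI = weight / height^2
height = 154 cm = 1.54 m
BMI = 95.6 / 1.54^2
BMI = 40.31 kg/m^2


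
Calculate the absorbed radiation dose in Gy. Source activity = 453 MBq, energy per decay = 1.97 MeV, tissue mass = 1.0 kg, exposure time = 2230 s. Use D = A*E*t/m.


A = 453 MBq = 4.5300e+08 Bq
E = 1.97 MeV = 3.15594e-13 J
D = A*E*t/m = 4.5300e+08*3.15594e-13*2230/1.0
D = 0.3188 Gy


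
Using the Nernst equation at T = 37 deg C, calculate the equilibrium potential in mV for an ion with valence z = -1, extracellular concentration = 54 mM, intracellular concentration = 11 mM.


E = (RT/(zF)) * ln(C_out/C_in)
T = 37 + 273.15 = 310.15 K
E = (8.314 * 310.15 / (-1 * 96485)) * ln(54/11)
E = -42.52 mV


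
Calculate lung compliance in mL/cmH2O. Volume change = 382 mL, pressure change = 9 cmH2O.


C = dV / dP
C = 382 / 9
C = 42.44 mL/cmH2O


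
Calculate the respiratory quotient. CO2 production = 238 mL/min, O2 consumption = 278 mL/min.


RQ = VCO2 / VO2
RQ = 238 / 278
RQ = 0.8561


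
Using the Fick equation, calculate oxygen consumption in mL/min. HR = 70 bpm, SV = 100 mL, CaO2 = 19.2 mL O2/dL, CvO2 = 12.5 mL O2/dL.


CO = HR*SV = 70*100/1000 = 7 L/min
a-v O2 diff = 19.2 - 12.5 = 6.7 mL/dL
VO2 = CO * (CaO2-CvO2) * 10 dL/L
VO2 = 7 * 6.7 * 10
VO2 = 469 mL/min


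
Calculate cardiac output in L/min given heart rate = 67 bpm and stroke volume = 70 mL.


CO = HR * SV
CO = 67 * 70 / 1000
CO = 4.69 L/min


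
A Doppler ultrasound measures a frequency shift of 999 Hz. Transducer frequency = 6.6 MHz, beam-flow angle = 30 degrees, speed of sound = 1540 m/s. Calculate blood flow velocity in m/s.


v = fd * c / (2 * f0 * cos(theta))
v = 999 * 1540 / (2 * 6.6000e+06 * cos(30))
v = 0.1346 m/s


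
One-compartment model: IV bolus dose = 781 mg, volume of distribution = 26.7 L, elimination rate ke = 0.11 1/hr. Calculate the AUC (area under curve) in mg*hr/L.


C0 = Dose/Vd = 781/26.7 = 29.2509 mg/L
AUC = C0/ke = 29.2509/0.11
AUC = 265.9 mg*hr/L


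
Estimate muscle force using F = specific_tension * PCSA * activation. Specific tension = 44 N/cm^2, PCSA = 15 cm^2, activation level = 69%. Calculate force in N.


F = sigma * PCSA * activation
F = 44 * 15 * 0.69
F = 455.4 N


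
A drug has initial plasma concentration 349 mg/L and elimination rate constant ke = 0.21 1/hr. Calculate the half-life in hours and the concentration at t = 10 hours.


t_half = ln(2) / ke = 0.693147 / 0.21 = 3.301 hr
C(t) = C0 * exp(-ke*t) = 349 * exp(-0.21*10)
C(10) = 42.74 mg/L


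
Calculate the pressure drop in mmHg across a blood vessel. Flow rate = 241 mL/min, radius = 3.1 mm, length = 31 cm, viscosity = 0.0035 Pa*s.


dP = 8*mu*L*Q / (pi*r^4)
Q = 241 mL/min = 4.01667e-06 m^3/s
dP = 120.168 Pa = 120.168 / 133.322 mmHg = 0.9013 mmHg


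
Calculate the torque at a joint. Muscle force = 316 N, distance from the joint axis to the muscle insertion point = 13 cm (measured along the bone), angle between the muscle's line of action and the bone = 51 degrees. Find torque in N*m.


Torque = F * d * sin(theta)   (moment arm = d*sin(theta))
d = 13 cm = 0.13 m
Torque = 316 * 0.13 * sin(51)
Torque = 31.93 N*m


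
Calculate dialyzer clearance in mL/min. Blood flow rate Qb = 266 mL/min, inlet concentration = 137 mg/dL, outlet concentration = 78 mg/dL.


K = Qb * (Cb_in - Cb_out) / Cb_in
K = 266 * (137 - 78) / 137
K = 114.6 mL/min


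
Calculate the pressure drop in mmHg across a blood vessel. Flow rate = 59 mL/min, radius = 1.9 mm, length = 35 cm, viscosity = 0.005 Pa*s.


dP = 8*mu*L*Q / (pi*r^4)
Q = 59 mL/min = 9.83333e-07 m^3/s
dP = 336.252 Pa = 336.252 / 133.322 mmHg = 2.522 mmHg


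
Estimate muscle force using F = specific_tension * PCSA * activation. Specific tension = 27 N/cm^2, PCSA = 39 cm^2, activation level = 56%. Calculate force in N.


F = sigma * PCSA * activation
F = 27 * 39 * 0.56
F = 589.7 N


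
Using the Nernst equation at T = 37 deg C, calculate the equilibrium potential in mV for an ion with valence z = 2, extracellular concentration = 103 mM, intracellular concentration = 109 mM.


E = (RT/(zF)) * ln(C_out/C_in)
T = 37 + 273.15 = 310.15 K
E = (8.314 * 310.15 / (2 * 96485)) * ln(103/109)
E = -0.7566 mV


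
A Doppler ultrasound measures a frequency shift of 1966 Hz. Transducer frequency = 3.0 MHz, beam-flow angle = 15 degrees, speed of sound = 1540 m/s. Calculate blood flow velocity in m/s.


v = fd * c / (2 * f0 * cos(theta))
v = 1966 * 1540 / (2 * 3.0000e+06 * cos(15))
v = 0.5224 m/s


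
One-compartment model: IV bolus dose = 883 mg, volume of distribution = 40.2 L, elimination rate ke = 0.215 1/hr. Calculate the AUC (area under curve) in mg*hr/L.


C0 = Dose/Vd = 883/40.2 = 21.9652 mg/L
AUC = C0/ke = 21.9652/0.215
AUC = 102.2 mg*hr/L


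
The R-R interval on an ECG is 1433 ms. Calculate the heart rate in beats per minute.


HR = 60 / RR_interval(s)
RR = 1433 ms = 1.433 s
HR = 60 / 1.433 = 41.87 bpm


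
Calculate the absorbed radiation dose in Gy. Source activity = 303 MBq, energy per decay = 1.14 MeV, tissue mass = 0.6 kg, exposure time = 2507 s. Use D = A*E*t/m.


A = 303 MBq = 3.0300e+08 Bq
E = 1.14 MeV = 1.82628e-13 J
D = A*E*t/m = 3.0300e+08*1.82628e-13*2507/0.6
D = 0.2312 Gy


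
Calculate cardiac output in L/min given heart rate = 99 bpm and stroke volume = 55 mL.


CO = HR * SV
CO = 99 * 55 / 1000
CO = 5.445 L/min


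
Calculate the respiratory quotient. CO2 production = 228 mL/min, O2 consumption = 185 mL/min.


RQ = VCO2 / VO2
RQ = 228 / 185
RQ = 1.232


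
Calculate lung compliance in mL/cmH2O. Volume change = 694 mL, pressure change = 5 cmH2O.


C = dV / dP
C = 694 / 5
C = 138.8 mL/cmH2O


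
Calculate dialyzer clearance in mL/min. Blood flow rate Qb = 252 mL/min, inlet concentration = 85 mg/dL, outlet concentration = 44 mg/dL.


K = Qb * (Cb_in - Cb_out) / Cb_in
K = 252 * (85 - 44) / 85
K = 121.6 mL/min


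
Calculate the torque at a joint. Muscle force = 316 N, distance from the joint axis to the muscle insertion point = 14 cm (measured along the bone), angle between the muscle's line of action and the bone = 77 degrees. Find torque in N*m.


Torque = F * d * sin(theta)   (moment arm = d*sin(theta))
d = 14 cm = 0.14 m
Torque = 316 * 0.14 * sin(77)
Torque = 43.11 N*m


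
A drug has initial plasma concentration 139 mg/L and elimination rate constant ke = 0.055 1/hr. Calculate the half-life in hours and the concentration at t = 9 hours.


t_half = ln(2) / ke = 0.693147 / 0.055 = 12.6 hr
C(t) = C0 * exp(-ke*t) = 139 * exp(-0.055*9)
C(9) = 84.73 mg/L


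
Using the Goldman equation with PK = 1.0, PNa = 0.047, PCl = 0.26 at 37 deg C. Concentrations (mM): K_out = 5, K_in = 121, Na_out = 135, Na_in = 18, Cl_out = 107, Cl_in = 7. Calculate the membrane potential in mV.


Vm = (RT/F)*ln((PK*Ko + PNa*Nao + PCl*Cli)/(PK*Ki + PNa*Nai + PCl*Clo))
Numer = 13.165, Denom = 149.666
Vm = -64.96 mV


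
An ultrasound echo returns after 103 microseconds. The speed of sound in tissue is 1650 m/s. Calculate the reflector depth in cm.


depth = c * t / 2
t = 103 us = 1.0300e-04 s
depth = 1650 * 1.0300e-04 / 2
depth = 0.084975 m = 8.4975 cm


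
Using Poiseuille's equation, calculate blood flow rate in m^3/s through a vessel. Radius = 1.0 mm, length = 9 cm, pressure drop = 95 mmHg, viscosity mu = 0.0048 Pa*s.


Q = pi*r^4*dP / (8*mu*L)
r = 0.001 m, L = 0.09 m
dP = 95 mmHg = 12665.59 Pa
Q = 1.1513e-05 m^3/s


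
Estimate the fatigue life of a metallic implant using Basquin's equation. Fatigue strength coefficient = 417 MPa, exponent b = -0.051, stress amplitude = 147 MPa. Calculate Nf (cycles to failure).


sigma_a = sigma_f' * (2Nf)^b
2Nf = (sigma_a/sigma_f')^(1/b)
2Nf = (147/417)^(1/-0.051)
2Nf = 7.5648172e+08
Nf = 3.7824e+08


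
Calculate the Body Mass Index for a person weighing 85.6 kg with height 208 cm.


BMI = weight / height^2
height = 208 cm = 2.08 m
BMI = 85.6 / 2.08^2
BMI = 19.79 kg/m^2


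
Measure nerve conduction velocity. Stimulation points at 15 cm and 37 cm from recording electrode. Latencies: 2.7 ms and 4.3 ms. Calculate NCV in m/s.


Distance = (37 - 15) / 100 = 0.22 m
dt = (4.3 - 2.7) / 1000 = 0.0016 s
NCV = dist / dt = 137.5 m/s


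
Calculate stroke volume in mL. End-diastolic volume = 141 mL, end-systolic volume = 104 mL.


SV = EDV - ESV
SV = 141 - 104
SV = 37 mL


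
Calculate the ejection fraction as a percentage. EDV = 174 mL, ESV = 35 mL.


SV = EDV - ESV = 174 - 35 = 139 mL
EF = SV/EDV * 100 = 139/174 * 100
EF = 79.89%


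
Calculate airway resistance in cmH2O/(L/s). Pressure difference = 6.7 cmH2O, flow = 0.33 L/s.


R = dP / flow
R = 6.7 / 0.33
R = 20.3 cmH2O/(L/s)


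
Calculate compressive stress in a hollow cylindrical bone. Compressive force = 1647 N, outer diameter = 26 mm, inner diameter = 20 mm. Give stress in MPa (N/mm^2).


A = pi*(r_o^2 - r_i^2)
r_o = 13 mm, r_i = 10 mm
A = 216.77 mm^2
sigma = F/A = 1647 / 216.77
sigma = 7.598 MPa


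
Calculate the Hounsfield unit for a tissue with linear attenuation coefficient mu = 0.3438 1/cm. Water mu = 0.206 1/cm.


HU = ((mu_tissue - mu_water) / mu_water) * 1000
HU = ((0.3438 - 0.206) / 0.206) * 1000
HU = 668.9


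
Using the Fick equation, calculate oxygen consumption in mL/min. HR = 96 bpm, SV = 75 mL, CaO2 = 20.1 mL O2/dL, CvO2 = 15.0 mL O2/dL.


CO = HR*SV = 96*75/1000 = 7.2 L/min
a-v O2 diff = 20.1 - 15.0 = 5.1 mL/dL
VO2 = CO * (CaO2-CvO2) * 10 dL/L
VO2 = 7.2 * 5.1 * 10
VO2 = 367.2 mL/min


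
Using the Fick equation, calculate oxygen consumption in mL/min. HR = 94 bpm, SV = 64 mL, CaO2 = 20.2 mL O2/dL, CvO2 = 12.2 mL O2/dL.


CO = HR*SV = 94*64/1000 = 6.016 L/min
a-v O2 diff = 20.2 - 12.2 = 8 mL/dL
VO2 = CO * (CaO2-CvO2) * 10 dL/L
VO2 = 6.016 * 8 * 10
VO2 = 481.3 mL/min


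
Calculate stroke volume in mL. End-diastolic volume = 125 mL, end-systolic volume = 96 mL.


SV = EDV - ESV
SV = 125 - 96
SV = 29 mL


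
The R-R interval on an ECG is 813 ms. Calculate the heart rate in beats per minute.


HR = 60 / RR_interval(s)
RR = 813 ms = 0.813 s
HR = 60 / 0.813 = 73.8 bpm


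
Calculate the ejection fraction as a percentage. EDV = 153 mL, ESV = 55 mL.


SV = EDV - ESV = 153 - 55 = 98 mL
EF = SV/EDV * 100 = 98/153 * 100
EF = 64.05%


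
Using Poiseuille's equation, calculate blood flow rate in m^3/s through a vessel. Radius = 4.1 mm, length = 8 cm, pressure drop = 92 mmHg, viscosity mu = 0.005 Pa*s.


Q = pi*r^4*dP / (8*mu*L)
r = 0.0041 m, L = 0.08 m
dP = 92 mmHg = 12265.624 Pa
Q = 0.003403 m^3/s


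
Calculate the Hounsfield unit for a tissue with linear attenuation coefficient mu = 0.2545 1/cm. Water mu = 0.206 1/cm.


HU = ((mu_tissue - mu_water) / mu_water) * 1000
HU = ((0.2545 - 0.206) / 0.206) * 1000
HU = 235.4


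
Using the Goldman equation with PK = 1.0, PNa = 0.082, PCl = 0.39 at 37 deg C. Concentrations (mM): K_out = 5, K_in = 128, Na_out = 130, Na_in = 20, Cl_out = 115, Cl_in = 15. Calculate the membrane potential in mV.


Vm = (RT/F)*ln((PK*Ko + PNa*Nao + PCl*Cli)/(PK*Ki + PNa*Nai + PCl*Clo))
Numer = 21.51, Denom = 174.49
Vm = -55.95 mV


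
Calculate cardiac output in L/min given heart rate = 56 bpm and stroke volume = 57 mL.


CO = HR * SV
CO = 56 * 57 / 1000
CO = 3.192 L/min


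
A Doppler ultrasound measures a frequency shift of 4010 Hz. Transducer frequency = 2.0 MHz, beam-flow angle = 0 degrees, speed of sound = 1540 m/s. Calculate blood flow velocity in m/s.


v = fd * c / (2 * f0 * cos(theta))
v = 4010 * 1540 / (2 * 2.0000e+06 * cos(0))
v = 1.544 m/s


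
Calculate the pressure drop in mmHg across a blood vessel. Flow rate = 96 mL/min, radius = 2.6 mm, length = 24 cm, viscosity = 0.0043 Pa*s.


dP = 8*mu*L*Q / (pi*r^4)
Q = 96 mL/min = 1.6e-06 m^3/s
dP = 92.0124 Pa = 92.0124 / 133.322 mmHg = 0.6902 mmHg


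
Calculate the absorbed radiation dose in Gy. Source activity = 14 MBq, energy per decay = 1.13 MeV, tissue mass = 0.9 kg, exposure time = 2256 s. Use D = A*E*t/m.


A = 14 MBq = 1.4000e+07 Bq
E = 1.13 MeV = 1.81026e-13 J
D = A*E*t/m = 1.4000e+07*1.81026e-13*2256/0.9
D = 0.006353 Gy


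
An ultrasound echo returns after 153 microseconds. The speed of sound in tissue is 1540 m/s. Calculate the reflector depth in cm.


depth = c * t / 2
t = 153 us = 1.5300e-04 s
depth = 1540 * 1.5300e-04 / 2
depth = 0.11781 m = 11.781 cm


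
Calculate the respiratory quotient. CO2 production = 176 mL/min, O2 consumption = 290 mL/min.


RQ = VCO2 / VO2
RQ = 176 / 290
RQ = 0.6069


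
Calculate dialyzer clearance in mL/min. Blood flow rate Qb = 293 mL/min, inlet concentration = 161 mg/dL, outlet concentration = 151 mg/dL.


K = Qb * (Cb_in - Cb_out) / Cb_in
K = 293 * (161 - 151) / 161
K = 18.2 mL/min


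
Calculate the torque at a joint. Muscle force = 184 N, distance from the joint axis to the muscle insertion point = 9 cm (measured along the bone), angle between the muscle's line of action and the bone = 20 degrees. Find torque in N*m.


Torque = F * d * sin(theta)   (moment arm = d*sin(theta))
d = 9 cm = 0.09 m
Torque = 184 * 0.09 * sin(20)
Torque = 5.664 N*m


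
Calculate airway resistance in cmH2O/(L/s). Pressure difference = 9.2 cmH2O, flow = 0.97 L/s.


R = dP / flow
R = 9.2 / 0.97
R = 9.485 cmH2O/(L/s)


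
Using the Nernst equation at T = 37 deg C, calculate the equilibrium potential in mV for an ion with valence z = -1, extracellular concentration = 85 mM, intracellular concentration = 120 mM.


E = (RT/(zF)) * ln(C_out/C_in)
T = 37 + 273.15 = 310.15 K
E = (8.314 * 310.15 / (-1 * 96485)) * ln(85/120)
E = 9.216 mV


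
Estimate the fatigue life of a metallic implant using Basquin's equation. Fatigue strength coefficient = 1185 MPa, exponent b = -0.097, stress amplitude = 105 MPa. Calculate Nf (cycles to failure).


sigma_a = sigma_f' * (2Nf)^b
2Nf = (sigma_a/sigma_f')^(1/b)
2Nf = (105/1185)^(1/-0.097)
2Nf = 7.092755e+10
Nf = 3.5464e+10


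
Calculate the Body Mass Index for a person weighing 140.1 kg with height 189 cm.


BMI = weight / height^2
height = 189 cm = 1.89 m
BMI = 140.1 / 1.89^2
BMI = 39.22 kg/m^2


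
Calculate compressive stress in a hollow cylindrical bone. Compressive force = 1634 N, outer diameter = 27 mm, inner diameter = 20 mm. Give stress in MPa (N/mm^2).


A = pi*(r_o^2 - r_i^2)
r_o = 13.5 mm, r_i = 10 mm
A = 258.396 mm^2
sigma = F/A = 1634 / 258.396
sigma = 6.324 MPa
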